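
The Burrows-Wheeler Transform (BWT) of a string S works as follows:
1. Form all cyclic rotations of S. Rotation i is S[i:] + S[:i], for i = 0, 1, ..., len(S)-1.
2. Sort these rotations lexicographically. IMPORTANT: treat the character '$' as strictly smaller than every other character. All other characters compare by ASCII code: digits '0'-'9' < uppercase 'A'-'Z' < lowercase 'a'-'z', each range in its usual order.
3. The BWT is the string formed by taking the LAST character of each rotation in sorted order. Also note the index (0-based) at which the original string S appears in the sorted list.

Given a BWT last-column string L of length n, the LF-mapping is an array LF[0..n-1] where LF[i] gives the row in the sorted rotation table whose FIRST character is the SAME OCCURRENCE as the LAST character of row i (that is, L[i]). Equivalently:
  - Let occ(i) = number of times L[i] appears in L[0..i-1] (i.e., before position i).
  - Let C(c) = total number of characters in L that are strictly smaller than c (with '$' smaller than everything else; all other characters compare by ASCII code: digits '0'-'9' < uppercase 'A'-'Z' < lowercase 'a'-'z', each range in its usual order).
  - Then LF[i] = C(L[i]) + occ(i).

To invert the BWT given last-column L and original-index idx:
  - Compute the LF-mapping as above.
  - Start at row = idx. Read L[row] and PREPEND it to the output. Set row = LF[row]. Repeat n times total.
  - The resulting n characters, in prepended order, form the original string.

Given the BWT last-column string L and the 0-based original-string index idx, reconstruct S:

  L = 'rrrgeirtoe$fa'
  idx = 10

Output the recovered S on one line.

Answer: refrigerator$

Derivation:
LF mapping: 8 9 10 5 2 6 11 12 7 3 0 4 1
Walk LF starting at row 10, prepending L[row]:
  step 1: row=10, L[10]='$', prepend. Next row=LF[10]=0
  step 2: row=0, L[0]='r', prepend. Next row=LF[0]=8
  step 3: row=8, L[8]='o', prepend. Next row=LF[8]=7
  step 4: row=7, L[7]='t', prepend. Next row=LF[7]=12
  step 5: row=12, L[12]='a', prepend. Next row=LF[12]=1
  step 6: row=1, L[1]='r', prepend. Next row=LF[1]=9
  step 7: row=9, L[9]='e', prepend. Next row=LF[9]=3
  step 8: row=3, L[3]='g', prepend. Next row=LF[3]=5
  step 9: row=5, L[5]='i', prepend. Next row=LF[5]=6
  step 10: row=6, L[6]='r', prepend. Next row=LF[6]=11
  step 11: row=11, L[11]='f', prepend. Next row=LF[11]=4
  step 12: row=4, L[4]='e', prepend. Next row=LF[4]=2
  step 13: row=2, L[2]='r', prepend. Next row=LF[2]=10
Reversed output: refrigerator$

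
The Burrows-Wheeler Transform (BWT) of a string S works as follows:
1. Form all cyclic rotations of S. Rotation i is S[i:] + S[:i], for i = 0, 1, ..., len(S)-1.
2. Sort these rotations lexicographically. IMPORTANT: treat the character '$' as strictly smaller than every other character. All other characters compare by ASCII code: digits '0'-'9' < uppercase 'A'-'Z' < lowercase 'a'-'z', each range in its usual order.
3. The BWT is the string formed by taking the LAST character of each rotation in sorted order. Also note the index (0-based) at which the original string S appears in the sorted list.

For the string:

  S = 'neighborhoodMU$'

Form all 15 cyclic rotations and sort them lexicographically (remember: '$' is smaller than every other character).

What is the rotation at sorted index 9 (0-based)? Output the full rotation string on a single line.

Answer: ighborhoodMU$ne

Derivation:
All 15 rotations (rotation i = S[i:]+S[:i]):
  rot[0] = neighborhoodMU$
  rot[1] = eighborhoodMU$n
  rot[2] = ighborhoodMU$ne
  rot[3] = ghborhoodMU$nei
  rot[4] = hborhoodMU$neig
  rot[5] = borhoodMU$neigh
  rot[6] = orhoodMU$neighb
  rot[7] = rhoodMU$neighbo
  rot[8] = hoodMU$neighbor
  rot[9] = oodMU$neighborh
  rot[10] = odMU$neighborho
  rot[11] = dMU$neighborhoo
  rot[12] = MU$neighborhood
  rot[13] = U$neighborhoodM
  rot[14] = $neighborhoodMU
Sorted (with $ < everything):
  sorted[0] = $neighborhoodMU
  sorted[1] = MU$neighborhood
  sorted[2] = U$neighborhoodM
  sorted[3] = borhoodMU$neigh
  sorted[4] = dMU$neighborhoo
  sorted[5] = eighborhoodMU$n
  sorted[6] = ghborhoodMU$nei
  sorted[7] = hborhoodMU$neig
  sorted[8] = hoodMU$neighbor
  sorted[9] = ighborhoodMU$ne
  sorted[10] = neighborhoodMU$
  sorted[11] = odMU$neighborho
  sorted[12] = oodMU$neighborh
  sorted[13] = orhoodMU$neighb
  sorted[14] = rhoodMU$neighbo
sorted[9] = ighborhoodMU$ne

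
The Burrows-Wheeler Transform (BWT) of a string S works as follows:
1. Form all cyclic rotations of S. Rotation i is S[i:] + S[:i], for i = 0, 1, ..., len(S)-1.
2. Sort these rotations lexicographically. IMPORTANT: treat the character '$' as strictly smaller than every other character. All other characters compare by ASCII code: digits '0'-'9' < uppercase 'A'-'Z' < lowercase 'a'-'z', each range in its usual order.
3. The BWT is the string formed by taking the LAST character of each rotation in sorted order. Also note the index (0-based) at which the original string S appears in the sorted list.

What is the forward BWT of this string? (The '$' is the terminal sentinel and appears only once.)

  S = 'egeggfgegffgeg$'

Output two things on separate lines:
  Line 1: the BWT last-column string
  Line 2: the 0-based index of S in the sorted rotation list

Answer: gg$gggfgeffeege
2

Derivation:
All 15 rotations (rotation i = S[i:]+S[:i]):
  rot[0] = egeggfgegffgeg$
  rot[1] = geggfgegffgeg$e
  rot[2] = eggfgegffgeg$eg
  rot[3] = ggfgegffgeg$ege
  rot[4] = gfgegffgeg$egeg
  rot[5] = fgegffgeg$egegg
  rot[6] = gegffgeg$egeggf
  rot[7] = egffgeg$egeggfg
  rot[8] = gffgeg$egeggfge
  rot[9] = ffgeg$egeggfgeg
  rot[10] = fgeg$egeggfgegf
  rot[11] = geg$egeggfgegff
  rot[12] = eg$egeggfgegffg
  rot[13] = g$egeggfgegffge
  rot[14] = $egeggfgegffgeg
Sorted (with $ < everything):
  sorted[0] = $egeggfgegffgeg  (last char: 'g')
  sorted[1] = eg$egeggfgegffg  (last char: 'g')
  sorted[2] = egeggfgegffgeg$  (last char: '$')
  sorted[3] = egffgeg$egeggfg  (last char: 'g')
  sorted[4] = eggfgegffgeg$eg  (last char: 'g')
  sorted[5] = ffgeg$egeggfgeg  (last char: 'g')
  sorted[6] = fgeg$egeggfgegf  (last char: 'f')
  sorted[7] = fgegffgeg$egegg  (last char: 'g')
  sorted[8] = g$egeggfgegffge  (last char: 'e')
  sorted[9] = geg$egeggfgegff  (last char: 'f')
  sorted[10] = gegffgeg$egeggf  (last char: 'f')
  sorted[11] = geggfgegffgeg$e  (last char: 'e')
  sorted[12] = gffgeg$egeggfge  (last char: 'e')
  sorted[13] = gfgegffgeg$egeg  (last char: 'g')
  sorted[14] = ggfgegffgeg$ege  (last char: 'e')
Last column: gg$gggfgeffeege
Original string S is at sorted index 2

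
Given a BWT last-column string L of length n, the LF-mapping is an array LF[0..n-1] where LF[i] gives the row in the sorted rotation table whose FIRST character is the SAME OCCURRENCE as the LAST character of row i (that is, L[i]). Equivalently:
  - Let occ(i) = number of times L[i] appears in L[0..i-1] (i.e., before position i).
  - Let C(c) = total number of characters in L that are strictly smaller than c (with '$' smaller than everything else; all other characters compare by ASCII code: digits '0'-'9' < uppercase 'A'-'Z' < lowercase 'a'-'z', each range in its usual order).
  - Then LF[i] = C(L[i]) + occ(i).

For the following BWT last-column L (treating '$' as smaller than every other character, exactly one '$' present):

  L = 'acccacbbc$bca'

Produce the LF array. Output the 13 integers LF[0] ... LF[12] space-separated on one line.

Answer: 1 7 8 9 2 10 4 5 11 0 6 12 3

Derivation:
Char counts: '$':1, 'a':3, 'b':3, 'c':6
C (first-col start): C('$')=0, C('a')=1, C('b')=4, C('c')=7
L[0]='a': occ=0, LF[0]=C('a')+0=1+0=1
L[1]='c': occ=0, LF[1]=C('c')+0=7+0=7
L[2]='c': occ=1, LF[2]=C('c')+1=7+1=8
L[3]='c': occ=2, LF[3]=C('c')+2=7+2=9
L[4]='a': occ=1, LF[4]=C('a')+1=1+1=2
L[5]='c': occ=3, LF[5]=C('c')+3=7+3=10
L[6]='b': occ=0, LF[6]=C('b')+0=4+0=4
L[7]='b': occ=1, LF[7]=C('b')+1=4+1=5
L[8]='c': occ=4, LF[8]=C('c')+4=7+4=11
L[9]='$': occ=0, LF[9]=C('$')+0=0+0=0
L[10]='b': occ=2, LF[10]=C('b')+2=4+2=6
L[11]='c': occ=5, LF[11]=C('c')+5=7+5=12
L[12]='a': occ=2, LF[12]=C('a')+2=1+2=3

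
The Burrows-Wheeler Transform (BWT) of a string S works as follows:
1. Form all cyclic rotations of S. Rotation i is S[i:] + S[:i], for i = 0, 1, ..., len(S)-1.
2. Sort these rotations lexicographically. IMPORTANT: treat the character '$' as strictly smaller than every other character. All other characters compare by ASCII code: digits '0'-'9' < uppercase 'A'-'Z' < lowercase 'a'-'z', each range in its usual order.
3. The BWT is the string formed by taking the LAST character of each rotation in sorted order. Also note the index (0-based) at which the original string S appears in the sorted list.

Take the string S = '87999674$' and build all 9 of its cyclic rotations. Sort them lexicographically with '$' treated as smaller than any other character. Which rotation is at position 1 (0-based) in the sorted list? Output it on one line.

Answer: 4$8799967

Derivation:
All 9 rotations (rotation i = S[i:]+S[:i]):
  rot[0] = 87999674$
  rot[1] = 7999674$8
  rot[2] = 999674$87
  rot[3] = 99674$879
  rot[4] = 9674$8799
  rot[5] = 674$87999
  rot[6] = 74$879996
  rot[7] = 4$8799967
  rot[8] = $87999674
Sorted (with $ < everything):
  sorted[0] = $87999674
  sorted[1] = 4$8799967
  sorted[2] = 674$87999
  sorted[3] = 74$879996
  sorted[4] = 7999674$8
  sorted[5] = 87999674$
  sorted[6] = 9674$8799
  sorted[7] = 99674$879
  sorted[8] = 999674$87
sorted[1] = 4$8799967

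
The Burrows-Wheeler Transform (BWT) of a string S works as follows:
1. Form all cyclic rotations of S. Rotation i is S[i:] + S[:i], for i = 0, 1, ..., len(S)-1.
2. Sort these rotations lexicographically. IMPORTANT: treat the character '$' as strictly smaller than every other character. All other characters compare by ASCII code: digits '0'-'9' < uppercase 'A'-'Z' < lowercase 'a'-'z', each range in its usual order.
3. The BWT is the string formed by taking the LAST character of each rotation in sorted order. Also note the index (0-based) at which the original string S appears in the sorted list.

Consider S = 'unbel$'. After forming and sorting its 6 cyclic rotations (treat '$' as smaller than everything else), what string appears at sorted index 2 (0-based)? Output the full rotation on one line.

All 6 rotations (rotation i = S[i:]+S[:i]):
  rot[0] = unbel$
  rot[1] = nbel$u
  rot[2] = bel$un
  rot[3] = el$unb
  rot[4] = l$unbe
  rot[5] = $unbel
Sorted (with $ < everything):
  sorted[0] = $unbel
  sorted[1] = bel$un
  sorted[2] = el$unb
  sorted[3] = l$unbe
  sorted[4] = nbel$u
  sorted[5] = unbel$
sorted[2] = el$unb

Answer: el$unb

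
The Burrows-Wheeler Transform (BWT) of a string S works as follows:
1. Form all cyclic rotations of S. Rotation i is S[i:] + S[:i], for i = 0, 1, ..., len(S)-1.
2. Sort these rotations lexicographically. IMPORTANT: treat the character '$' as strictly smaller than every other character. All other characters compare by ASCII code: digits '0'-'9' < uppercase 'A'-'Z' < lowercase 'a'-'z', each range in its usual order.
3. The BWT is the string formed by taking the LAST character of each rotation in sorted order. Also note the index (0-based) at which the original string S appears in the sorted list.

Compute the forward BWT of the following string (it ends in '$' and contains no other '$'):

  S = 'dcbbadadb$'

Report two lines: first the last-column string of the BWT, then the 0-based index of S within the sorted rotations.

Answer: bbddbcdaa$
9

Derivation:
All 10 rotations (rotation i = S[i:]+S[:i]):
  rot[0] = dcbbadadb$
  rot[1] = cbbadadb$d
  rot[2] = bbadadb$dc
  rot[3] = badadb$dcb
  rot[4] = adadb$dcbb
  rot[5] = dadb$dcbba
  rot[6] = adb$dcbbad
  rot[7] = db$dcbbada
  rot[8] = b$dcbbadad
  rot[9] = $dcbbadadb
Sorted (with $ < everything):
  sorted[0] = $dcbbadadb  (last char: 'b')
  sorted[1] = adadb$dcbb  (last char: 'b')
  sorted[2] = adb$dcbbad  (last char: 'd')
  sorted[3] = b$dcbbadad  (last char: 'd')
  sorted[4] = badadb$dcb  (last char: 'b')
  sorted[5] = bbadadb$dc  (last char: 'c')
  sorted[6] = cbbadadb$d  (last char: 'd')
  sorted[7] = dadb$dcbba  (last char: 'a')
  sorted[8] = db$dcbbada  (last char: 'a')
  sorted[9] = dcbbadadb$  (last char: '$')
Last column: bbddbcdaa$
Original string S is at sorted index 9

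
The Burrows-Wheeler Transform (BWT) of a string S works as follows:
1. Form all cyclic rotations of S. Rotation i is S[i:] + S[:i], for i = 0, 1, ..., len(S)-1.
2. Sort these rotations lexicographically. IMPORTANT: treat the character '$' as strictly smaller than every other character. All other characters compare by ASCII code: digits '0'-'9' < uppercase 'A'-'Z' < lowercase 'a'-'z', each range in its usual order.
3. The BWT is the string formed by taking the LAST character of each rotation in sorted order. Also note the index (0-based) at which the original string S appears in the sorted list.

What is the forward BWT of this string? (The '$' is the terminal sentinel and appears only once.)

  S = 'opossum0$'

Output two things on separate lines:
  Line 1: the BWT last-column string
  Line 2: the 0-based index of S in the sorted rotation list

Answer: 0mu$pooss
3

Derivation:
All 9 rotations (rotation i = S[i:]+S[:i]):
  rot[0] = opossum0$
  rot[1] = possum0$o
  rot[2] = ossum0$op
  rot[3] = ssum0$opo
  rot[4] = sum0$opos
  rot[5] = um0$oposs
  rot[6] = m0$opossu
  rot[7] = 0$opossum
  rot[8] = $opossum0
Sorted (with $ < everything):
  sorted[0] = $opossum0  (last char: '0')
  sorted[1] = 0$opossum  (last char: 'm')
  sorted[2] = m0$opossu  (last char: 'u')
  sorted[3] = opossum0$  (last char: '$')
  sorted[4] = ossum0$op  (last char: 'p')
  sorted[5] = possum0$o  (last char: 'o')
  sorted[6] = ssum0$opo  (last char: 'o')
  sorted[7] = sum0$opos  (last char: 's')
  sorted[8] = um0$oposs  (last char: 's')
Last column: 0mu$pooss
Original string S is at sorted index 3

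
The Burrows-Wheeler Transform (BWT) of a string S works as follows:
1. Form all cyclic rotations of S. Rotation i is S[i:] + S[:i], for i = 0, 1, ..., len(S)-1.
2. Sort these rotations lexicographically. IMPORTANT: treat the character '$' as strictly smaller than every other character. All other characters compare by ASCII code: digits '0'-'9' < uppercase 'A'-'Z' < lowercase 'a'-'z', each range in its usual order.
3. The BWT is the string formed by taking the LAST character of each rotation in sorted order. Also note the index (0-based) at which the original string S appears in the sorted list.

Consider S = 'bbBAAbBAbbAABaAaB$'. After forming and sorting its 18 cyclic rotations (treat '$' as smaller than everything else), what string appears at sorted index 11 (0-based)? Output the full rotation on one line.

All 18 rotations (rotation i = S[i:]+S[:i]):
  rot[0] = bbBAAbBAbbAABaAaB$
  rot[1] = bBAAbBAbbAABaAaB$b
  rot[2] = BAAbBAbbAABaAaB$bb
  rot[3] = AAbBAbbAABaAaB$bbB
  rot[4] = AbBAbbAABaAaB$bbBA
  rot[5] = bBAbbAABaAaB$bbBAA
  rot[6] = BAbbAABaAaB$bbBAAb
  rot[7] = AbbAABaAaB$bbBAAbB
  rot[8] = bbAABaAaB$bbBAAbBA
  rot[9] = bAABaAaB$bbBAAbBAb
  rot[10] = AABaAaB$bbBAAbBAbb
  rot[11] = ABaAaB$bbBAAbBAbbA
  rot[12] = BaAaB$bbBAAbBAbbAA
  rot[13] = aAaB$bbBAAbBAbbAAB
  rot[14] = AaB$bbBAAbBAbbAABa
  rot[15] = aB$bbBAAbBAbbAABaA
  rot[16] = B$bbBAAbBAbbAABaAa
  rot[17] = $bbBAAbBAbbAABaAaB
Sorted (with $ < everything):
  sorted[0] = $bbBAAbBAbbAABaAaB
  sorted[1] = AABaAaB$bbBAAbBAbb
  sorted[2] = AAbBAbbAABaAaB$bbB
  sorted[3] = ABaAaB$bbBAAbBAbbA
  sorted[4] = AaB$bbBAAbBAbbAABa
  sorted[5] = AbBAbbAABaAaB$bbBA
  sorted[6] = AbbAABaAaB$bbBAAbB
  sorted[7] = B$bbBAAbBAbbAABaAa
  sorted[8] = BAAbBAbbAABaAaB$bb
  sorted[9] = BAbbAABaAaB$bbBAAb
  sorted[10] = BaAaB$bbBAAbBAbbAA
  sorted[11] = aAaB$bbBAAbBAbbAAB
  sorted[12] = aB$bbBAAbBAbbAABaA
  sorted[13] = bAABaAaB$bbBAAbBAb
  sorted[14] = bBAAbBAbbAABaAaB$b
  sorted[15] = bBAbbAABaAaB$bbBAA
  sorted[16] = bbAABaAaB$bbBAAbBA
  sorted[17] = bbBAAbBAbbAABaAaB$
sorted[11] = aAaB$bbBAAbBAbbAAB

Answer: aAaB$bbBAAbBAbbAAB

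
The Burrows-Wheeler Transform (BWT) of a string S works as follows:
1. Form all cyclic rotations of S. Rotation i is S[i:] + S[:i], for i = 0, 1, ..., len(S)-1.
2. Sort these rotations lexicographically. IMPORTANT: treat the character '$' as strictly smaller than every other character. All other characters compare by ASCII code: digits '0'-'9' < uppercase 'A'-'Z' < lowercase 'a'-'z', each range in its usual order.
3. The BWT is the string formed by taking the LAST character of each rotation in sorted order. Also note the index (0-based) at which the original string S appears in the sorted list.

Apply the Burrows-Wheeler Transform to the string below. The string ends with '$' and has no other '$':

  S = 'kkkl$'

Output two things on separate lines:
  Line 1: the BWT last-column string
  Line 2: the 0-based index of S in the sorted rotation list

All 5 rotations (rotation i = S[i:]+S[:i]):
  rot[0] = kkkl$
  rot[1] = kkl$k
  rot[2] = kl$kk
  rot[3] = l$kkk
  rot[4] = $kkkl
Sorted (with $ < everything):
  sorted[0] = $kkkl  (last char: 'l')
  sorted[1] = kkkl$  (last char: '$')
  sorted[2] = kkl$k  (last char: 'k')
  sorted[3] = kl$kk  (last char: 'k')
  sorted[4] = l$kkk  (last char: 'k')
Last column: l$kkk
Original string S is at sorted index 1

Answer: l$kkk
1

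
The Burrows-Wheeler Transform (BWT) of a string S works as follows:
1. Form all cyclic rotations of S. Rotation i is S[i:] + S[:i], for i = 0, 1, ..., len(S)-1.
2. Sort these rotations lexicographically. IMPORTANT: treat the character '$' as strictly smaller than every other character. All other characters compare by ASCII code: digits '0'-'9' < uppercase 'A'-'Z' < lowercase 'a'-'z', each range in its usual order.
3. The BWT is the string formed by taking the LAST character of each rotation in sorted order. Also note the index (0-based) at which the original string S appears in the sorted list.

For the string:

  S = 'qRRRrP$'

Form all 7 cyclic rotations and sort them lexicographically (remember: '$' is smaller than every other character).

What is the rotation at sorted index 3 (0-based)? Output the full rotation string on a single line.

All 7 rotations (rotation i = S[i:]+S[:i]):
  rot[0] = qRRRrP$
  rot[1] = RRRrP$q
  rot[2] = RRrP$qR
  rot[3] = RrP$qRR
  rot[4] = rP$qRRR
  rot[5] = P$qRRRr
  rot[6] = $qRRRrP
Sorted (with $ < everything):
  sorted[0] = $qRRRrP
  sorted[1] = P$qRRRr
  sorted[2] = RRRrP$q
  sorted[3] = RRrP$qR
  sorted[4] = RrP$qRR
  sorted[5] = qRRRrP$
  sorted[6] = rP$qRRR
sorted[3] = RRrP$qR

Answer: RRrP$qR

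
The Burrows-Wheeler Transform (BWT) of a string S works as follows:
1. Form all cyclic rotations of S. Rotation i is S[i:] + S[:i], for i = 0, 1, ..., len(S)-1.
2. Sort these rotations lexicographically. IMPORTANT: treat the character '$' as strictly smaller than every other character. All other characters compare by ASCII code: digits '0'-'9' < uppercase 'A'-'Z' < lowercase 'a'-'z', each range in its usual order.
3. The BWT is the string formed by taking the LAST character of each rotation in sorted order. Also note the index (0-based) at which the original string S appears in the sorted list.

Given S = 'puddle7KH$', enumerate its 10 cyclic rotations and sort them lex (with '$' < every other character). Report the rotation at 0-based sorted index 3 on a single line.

Answer: KH$puddle7

Derivation:
All 10 rotations (rotation i = S[i:]+S[:i]):
  rot[0] = puddle7KH$
  rot[1] = uddle7KH$p
  rot[2] = ddle7KH$pu
  rot[3] = dle7KH$pud
  rot[4] = le7KH$pudd
  rot[5] = e7KH$puddl
  rot[6] = 7KH$puddle
  rot[7] = KH$puddle7
  rot[8] = H$puddle7K
  rot[9] = $puddle7KH
Sorted (with $ < everything):
  sorted[0] = $puddle7KH
  sorted[1] = 7KH$puddle
  sorted[2] = H$puddle7K
  sorted[3] = KH$puddle7
  sorted[4] = ddle7KH$pu
  sorted[5] = dle7KH$pud
  sorted[6] = e7KH$puddl
  sorted[7] = le7KH$pudd
  sorted[8] = puddle7KH$
  sorted[9] = uddle7KH$p
sorted[3] = KH$puddle7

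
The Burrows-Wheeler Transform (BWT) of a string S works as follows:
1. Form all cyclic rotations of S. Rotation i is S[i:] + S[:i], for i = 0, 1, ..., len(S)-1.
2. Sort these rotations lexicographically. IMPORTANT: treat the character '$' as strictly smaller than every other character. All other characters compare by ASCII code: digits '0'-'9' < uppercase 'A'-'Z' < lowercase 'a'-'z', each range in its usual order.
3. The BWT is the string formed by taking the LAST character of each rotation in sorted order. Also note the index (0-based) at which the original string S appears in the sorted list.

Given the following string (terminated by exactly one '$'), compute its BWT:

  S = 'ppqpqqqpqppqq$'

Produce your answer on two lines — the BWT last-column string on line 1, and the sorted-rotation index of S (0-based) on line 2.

Answer: q$qqppqqpqppqp
1

Derivation:
All 14 rotations (rotation i = S[i:]+S[:i]):
  rot[0] = ppqpqqqpqppqq$
  rot[1] = pqpqqqpqppqq$p
  rot[2] = qpqqqpqppqq$pp
  rot[3] = pqqqpqppqq$ppq
  rot[4] = qqqpqppqq$ppqp
  rot[5] = qqpqppqq$ppqpq
  rot[6] = qpqppqq$ppqpqq
  rot[7] = pqppqq$ppqpqqq
  rot[8] = qppqq$ppqpqqqp
  rot[9] = ppqq$ppqpqqqpq
  rot[10] = pqq$ppqpqqqpqp
  rot[11] = qq$ppqpqqqpqpp
  rot[12] = q$ppqpqqqpqppq
  rot[13] = $ppqpqqqpqppqq
Sorted (with $ < everything):
  sorted[0] = $ppqpqqqpqppqq  (last char: 'q')
  sorted[1] = ppqpqqqpqppqq$  (last char: '$')
  sorted[2] = ppqq$ppqpqqqpq  (last char: 'q')
  sorted[3] = pqppqq$ppqpqqq  (last char: 'q')
  sorted[4] = pqpqqqpqppqq$p  (last char: 'p')
  sorted[5] = pqq$ppqpqqqpqp  (last char: 'p')
  sorted[6] = pqqqpqppqq$ppq  (last char: 'q')
  sorted[7] = q$ppqpqqqpqppq  (last char: 'q')
  sorted[8] = qppqq$ppqpqqqp  (last char: 'p')
  sorted[9] = qpqppqq$ppqpqq  (last char: 'q')
  sorted[10] = qpqqqpqppqq$pp  (last char: 'p')
  sorted[11] = qq$ppqpqqqpqpp  (last char: 'p')
  sorted[12] = qqpqppqq$ppqpq  (last char: 'q')
  sorted[13] = qqqpqppqq$ppqp  (last char: 'p')
Last column: q$qqppqqpqppqp
Original string S is at sorted index 1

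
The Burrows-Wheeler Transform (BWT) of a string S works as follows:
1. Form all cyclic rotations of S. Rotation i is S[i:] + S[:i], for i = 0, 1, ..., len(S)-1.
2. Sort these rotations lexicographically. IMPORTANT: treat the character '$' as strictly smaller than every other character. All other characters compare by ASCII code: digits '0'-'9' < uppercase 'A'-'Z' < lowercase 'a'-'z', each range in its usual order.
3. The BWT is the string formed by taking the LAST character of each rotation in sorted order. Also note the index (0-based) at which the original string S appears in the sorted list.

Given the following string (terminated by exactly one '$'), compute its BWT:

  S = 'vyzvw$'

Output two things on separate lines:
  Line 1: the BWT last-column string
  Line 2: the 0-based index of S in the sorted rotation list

All 6 rotations (rotation i = S[i:]+S[:i]):
  rot[0] = vyzvw$
  rot[1] = yzvw$v
  rot[2] = zvw$vy
  rot[3] = vw$vyz
  rot[4] = w$vyzv
  rot[5] = $vyzvw
Sorted (with $ < everything):
  sorted[0] = $vyzvw  (last char: 'w')
  sorted[1] = vw$vyz  (last char: 'z')
  sorted[2] = vyzvw$  (last char: '$')
  sorted[3] = w$vyzv  (last char: 'v')
  sorted[4] = yzvw$v  (last char: 'v')
  sorted[5] = zvw$vy  (last char: 'y')
Last column: wz$vvy
Original string S is at sorted index 2

Answer: wz$vvy
2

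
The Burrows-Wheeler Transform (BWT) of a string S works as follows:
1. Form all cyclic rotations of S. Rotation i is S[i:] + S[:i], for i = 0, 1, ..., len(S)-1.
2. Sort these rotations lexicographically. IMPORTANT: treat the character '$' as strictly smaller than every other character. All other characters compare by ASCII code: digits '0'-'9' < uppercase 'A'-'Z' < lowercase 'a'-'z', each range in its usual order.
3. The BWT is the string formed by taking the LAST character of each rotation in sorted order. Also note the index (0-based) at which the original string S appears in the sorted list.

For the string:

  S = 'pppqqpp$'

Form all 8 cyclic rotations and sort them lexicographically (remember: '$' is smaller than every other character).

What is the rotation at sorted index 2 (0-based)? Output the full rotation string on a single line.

Answer: pp$pppqq

Derivation:
All 8 rotations (rotation i = S[i:]+S[:i]):
  rot[0] = pppqqpp$
  rot[1] = ppqqpp$p
  rot[2] = pqqpp$pp
  rot[3] = qqpp$ppp
  rot[4] = qpp$pppq
  rot[5] = pp$pppqq
  rot[6] = p$pppqqp
  rot[7] = $pppqqpp
Sorted (with $ < everything):
  sorted[0] = $pppqqpp
  sorted[1] = p$pppqqp
  sorted[2] = pp$pppqq
  sorted[3] = pppqqpp$
  sorted[4] = ppqqpp$p
  sorted[5] = pqqpp$pp
  sorted[6] = qpp$pppq
  sorted[7] = qqpp$ppp
sorted[2] = pp$pppqq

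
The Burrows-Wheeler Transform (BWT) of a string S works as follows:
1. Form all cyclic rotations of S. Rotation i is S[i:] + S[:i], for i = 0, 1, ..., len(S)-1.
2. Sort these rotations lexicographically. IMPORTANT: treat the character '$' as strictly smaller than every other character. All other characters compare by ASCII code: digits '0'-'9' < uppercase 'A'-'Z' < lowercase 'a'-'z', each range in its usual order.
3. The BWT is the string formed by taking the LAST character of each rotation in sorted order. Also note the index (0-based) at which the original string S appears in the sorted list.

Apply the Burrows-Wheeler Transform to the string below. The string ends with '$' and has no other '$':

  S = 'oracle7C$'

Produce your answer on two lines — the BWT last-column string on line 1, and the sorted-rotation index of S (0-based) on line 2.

All 9 rotations (rotation i = S[i:]+S[:i]):
  rot[0] = oracle7C$
  rot[1] = racle7C$o
  rot[2] = acle7C$or
  rot[3] = cle7C$ora
  rot[4] = le7C$orac
  rot[5] = e7C$oracl
  rot[6] = 7C$oracle
  rot[7] = C$oracle7
  rot[8] = $oracle7C
Sorted (with $ < everything):
  sorted[0] = $oracle7C  (last char: 'C')
  sorted[1] = 7C$oracle  (last char: 'e')
  sorted[2] = C$oracle7  (last char: '7')
  sorted[3] = acle7C$or  (last char: 'r')
  sorted[4] = cle7C$ora  (last char: 'a')
  sorted[5] = e7C$oracl  (last char: 'l')
  sorted[6] = le7C$orac  (last char: 'c')
  sorted[7] = oracle7C$  (last char: '$')
  sorted[8] = racle7C$o  (last char: 'o')
Last column: Ce7ralc$o
Original string S is at sorted index 7

Answer: Ce7ralc$o
7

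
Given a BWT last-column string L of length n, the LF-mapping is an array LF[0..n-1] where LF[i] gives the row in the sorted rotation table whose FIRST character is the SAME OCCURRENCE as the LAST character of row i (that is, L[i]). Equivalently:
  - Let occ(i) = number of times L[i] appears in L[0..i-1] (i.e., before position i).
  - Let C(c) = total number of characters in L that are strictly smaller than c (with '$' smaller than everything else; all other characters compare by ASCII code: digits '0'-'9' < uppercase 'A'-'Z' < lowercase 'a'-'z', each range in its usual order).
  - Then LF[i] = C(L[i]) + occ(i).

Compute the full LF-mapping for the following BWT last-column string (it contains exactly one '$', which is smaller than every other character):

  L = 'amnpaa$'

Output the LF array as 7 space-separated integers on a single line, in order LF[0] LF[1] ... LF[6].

Char counts: '$':1, 'a':3, 'm':1, 'n':1, 'p':1
C (first-col start): C('$')=0, C('a')=1, C('m')=4, C('n')=5, C('p')=6
L[0]='a': occ=0, LF[0]=C('a')+0=1+0=1
L[1]='m': occ=0, LF[1]=C('m')+0=4+0=4
L[2]='n': occ=0, LF[2]=C('n')+0=5+0=5
L[3]='p': occ=0, LF[3]=C('p')+0=6+0=6
L[4]='a': occ=1, LF[4]=C('a')+1=1+1=2
L[5]='a': occ=2, LF[5]=C('a')+2=1+2=3
L[6]='$': occ=0, LF[6]=C('$')+0=0+0=0

Answer: 1 4 5 6 2 3 0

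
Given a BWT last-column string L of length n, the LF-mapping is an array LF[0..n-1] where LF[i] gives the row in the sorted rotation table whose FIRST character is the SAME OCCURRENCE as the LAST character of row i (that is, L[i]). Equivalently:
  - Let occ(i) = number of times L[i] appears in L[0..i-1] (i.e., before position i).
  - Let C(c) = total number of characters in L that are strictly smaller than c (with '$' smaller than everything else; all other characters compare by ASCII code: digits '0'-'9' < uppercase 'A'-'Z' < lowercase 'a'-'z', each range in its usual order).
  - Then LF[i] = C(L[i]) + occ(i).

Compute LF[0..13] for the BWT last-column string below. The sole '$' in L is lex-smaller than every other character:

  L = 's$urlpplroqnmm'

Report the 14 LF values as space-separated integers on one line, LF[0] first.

Answer: 12 0 13 10 1 7 8 2 11 6 9 5 3 4

Derivation:
Char counts: '$':1, 'l':2, 'm':2, 'n':1, 'o':1, 'p':2, 'q':1, 'r':2, 's':1, 'u':1
C (first-col start): C('$')=0, C('l')=1, C('m')=3, C('n')=5, C('o')=6, C('p')=7, C('q')=9, C('r')=10, C('s')=12, C('u')=13
L[0]='s': occ=0, LF[0]=C('s')+0=12+0=12
L[1]='$': occ=0, LF[1]=C('$')+0=0+0=0
L[2]='u': occ=0, LF[2]=C('u')+0=13+0=13
L[3]='r': occ=0, LF[3]=C('r')+0=10+0=10
L[4]='l': occ=0, LF[4]=C('l')+0=1+0=1
L[5]='p': occ=0, LF[5]=C('p')+0=7+0=7
L[6]='p': occ=1, LF[6]=C('p')+1=7+1=8
L[7]='l': occ=1, LF[7]=C('l')+1=1+1=2
L[8]='r': occ=1, LF[8]=C('r')+1=10+1=11
L[9]='o': occ=0, LF[9]=C('o')+0=6+0=6
L[10]='q': occ=0, LF[10]=C('q')+0=9+0=9
L[11]='n': occ=0, LF[11]=C('n')+0=5+0=5
L[12]='m': occ=0, LF[12]=C('m')+0=3+0=3
L[13]='m': occ=1, LF[13]=C('m')+1=3+1=4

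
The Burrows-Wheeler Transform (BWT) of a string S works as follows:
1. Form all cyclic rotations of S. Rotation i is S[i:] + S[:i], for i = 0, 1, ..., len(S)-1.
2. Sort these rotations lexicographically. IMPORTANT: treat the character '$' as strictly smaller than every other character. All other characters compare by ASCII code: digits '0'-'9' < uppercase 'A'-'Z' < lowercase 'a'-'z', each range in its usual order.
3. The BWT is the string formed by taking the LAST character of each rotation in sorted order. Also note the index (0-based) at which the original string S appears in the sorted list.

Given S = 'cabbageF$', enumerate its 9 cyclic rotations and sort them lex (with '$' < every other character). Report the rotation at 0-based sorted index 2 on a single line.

Answer: abbageF$c

Derivation:
All 9 rotations (rotation i = S[i:]+S[:i]):
  rot[0] = cabbageF$
  rot[1] = abbageF$c
  rot[2] = bbageF$ca
  rot[3] = bageF$cab
  rot[4] = ageF$cabb
  rot[5] = geF$cabba
  rot[6] = eF$cabbag
  rot[7] = F$cabbage
  rot[8] = $cabbageF
Sorted (with $ < everything):
  sorted[0] = $cabbageF
  sorted[1] = F$cabbage
  sorted[2] = abbageF$c
  sorted[3] = ageF$cabb
  sorted[4] = bageF$cab
  sorted[5] = bbageF$ca
  sorted[6] = cabbageF$
  sorted[7] = eF$cabbag
  sorted[8] = geF$cabba
sorted[2] = abbageF$c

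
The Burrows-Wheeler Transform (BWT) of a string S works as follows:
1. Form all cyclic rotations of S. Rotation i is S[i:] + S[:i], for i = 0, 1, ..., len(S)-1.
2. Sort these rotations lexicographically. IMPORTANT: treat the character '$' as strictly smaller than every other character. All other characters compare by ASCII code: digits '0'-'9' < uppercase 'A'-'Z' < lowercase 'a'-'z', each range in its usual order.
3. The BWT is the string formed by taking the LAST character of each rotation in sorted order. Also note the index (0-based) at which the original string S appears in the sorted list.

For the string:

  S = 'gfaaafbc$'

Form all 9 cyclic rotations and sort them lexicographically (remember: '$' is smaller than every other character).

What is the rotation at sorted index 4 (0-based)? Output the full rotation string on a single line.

All 9 rotations (rotation i = S[i:]+S[:i]):
  rot[0] = gfaaafbc$
  rot[1] = faaafbc$g
  rot[2] = aaafbc$gf
  rot[3] = aafbc$gfa
  rot[4] = afbc$gfaa
  rot[5] = fbc$gfaaa
  rot[6] = bc$gfaaaf
  rot[7] = c$gfaaafb
  rot[8] = $gfaaafbc
Sorted (with $ < everything):
  sorted[0] = $gfaaafbc
  sorted[1] = aaafbc$gf
  sorted[2] = aafbc$gfa
  sorted[3] = afbc$gfaa
  sorted[4] = bc$gfaaaf
  sorted[5] = c$gfaaafb
  sorted[6] = faaafbc$g
  sorted[7] = fbc$gfaaa
  sorted[8] = gfaaafbc$
sorted[4] = bc$gfaaaf

Answer: bc$gfaaaf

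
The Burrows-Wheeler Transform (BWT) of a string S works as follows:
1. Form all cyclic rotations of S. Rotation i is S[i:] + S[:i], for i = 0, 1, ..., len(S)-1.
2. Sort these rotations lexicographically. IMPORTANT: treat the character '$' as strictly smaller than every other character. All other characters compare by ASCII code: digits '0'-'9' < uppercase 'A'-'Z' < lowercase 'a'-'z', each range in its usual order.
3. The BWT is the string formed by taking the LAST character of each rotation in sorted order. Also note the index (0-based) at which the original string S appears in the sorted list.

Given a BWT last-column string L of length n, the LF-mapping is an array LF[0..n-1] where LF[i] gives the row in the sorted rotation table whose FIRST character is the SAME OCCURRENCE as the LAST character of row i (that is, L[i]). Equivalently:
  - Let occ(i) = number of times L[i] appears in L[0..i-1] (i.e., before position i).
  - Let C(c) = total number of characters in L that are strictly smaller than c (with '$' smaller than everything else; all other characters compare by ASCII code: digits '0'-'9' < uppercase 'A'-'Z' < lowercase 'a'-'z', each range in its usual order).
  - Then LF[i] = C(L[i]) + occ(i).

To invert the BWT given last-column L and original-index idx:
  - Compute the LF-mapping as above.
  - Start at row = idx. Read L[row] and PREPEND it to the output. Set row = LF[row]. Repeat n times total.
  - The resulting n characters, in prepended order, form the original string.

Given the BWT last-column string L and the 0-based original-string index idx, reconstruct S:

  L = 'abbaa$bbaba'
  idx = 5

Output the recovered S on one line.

LF mapping: 1 6 7 2 3 0 8 9 4 10 5
Walk LF starting at row 5, prepending L[row]:
  step 1: row=5, L[5]='$', prepend. Next row=LF[5]=0
  step 2: row=0, L[0]='a', prepend. Next row=LF[0]=1
  step 3: row=1, L[1]='b', prepend. Next row=LF[1]=6
  step 4: row=6, L[6]='b', prepend. Next row=LF[6]=8
  step 5: row=8, L[8]='a', prepend. Next row=LF[8]=4
  step 6: row=4, L[4]='a', prepend. Next row=LF[4]=3
  step 7: row=3, L[3]='a', prepend. Next row=LF[3]=2
  step 8: row=2, L[2]='b', prepend. Next row=LF[2]=7
  step 9: row=7, L[7]='b', prepend. Next row=LF[7]=9
  step 10: row=9, L[9]='b', prepend. Next row=LF[9]=10
  step 11: row=10, L[10]='a', prepend. Next row=LF[10]=5
Reversed output: abbbaaabba$

Answer: abbbaaabba$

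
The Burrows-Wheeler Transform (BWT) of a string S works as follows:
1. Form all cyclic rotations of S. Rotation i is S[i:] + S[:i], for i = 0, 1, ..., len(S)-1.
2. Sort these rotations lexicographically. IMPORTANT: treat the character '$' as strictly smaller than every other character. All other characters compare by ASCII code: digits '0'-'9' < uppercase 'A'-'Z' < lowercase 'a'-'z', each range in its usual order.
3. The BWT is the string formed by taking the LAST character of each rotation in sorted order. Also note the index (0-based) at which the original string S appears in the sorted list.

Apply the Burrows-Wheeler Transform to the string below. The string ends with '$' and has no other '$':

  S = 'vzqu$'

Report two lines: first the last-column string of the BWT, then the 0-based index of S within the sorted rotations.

All 5 rotations (rotation i = S[i:]+S[:i]):
  rot[0] = vzqu$
  rot[1] = zqu$v
  rot[2] = qu$vz
  rot[3] = u$vzq
  rot[4] = $vzqu
Sorted (with $ < everything):
  sorted[0] = $vzqu  (last char: 'u')
  sorted[1] = qu$vz  (last char: 'z')
  sorted[2] = u$vzq  (last char: 'q')
  sorted[3] = vzqu$  (last char: '$')
  sorted[4] = zqu$v  (last char: 'v')
Last column: uzq$v
Original string S is at sorted index 3

Answer: uzq$v
3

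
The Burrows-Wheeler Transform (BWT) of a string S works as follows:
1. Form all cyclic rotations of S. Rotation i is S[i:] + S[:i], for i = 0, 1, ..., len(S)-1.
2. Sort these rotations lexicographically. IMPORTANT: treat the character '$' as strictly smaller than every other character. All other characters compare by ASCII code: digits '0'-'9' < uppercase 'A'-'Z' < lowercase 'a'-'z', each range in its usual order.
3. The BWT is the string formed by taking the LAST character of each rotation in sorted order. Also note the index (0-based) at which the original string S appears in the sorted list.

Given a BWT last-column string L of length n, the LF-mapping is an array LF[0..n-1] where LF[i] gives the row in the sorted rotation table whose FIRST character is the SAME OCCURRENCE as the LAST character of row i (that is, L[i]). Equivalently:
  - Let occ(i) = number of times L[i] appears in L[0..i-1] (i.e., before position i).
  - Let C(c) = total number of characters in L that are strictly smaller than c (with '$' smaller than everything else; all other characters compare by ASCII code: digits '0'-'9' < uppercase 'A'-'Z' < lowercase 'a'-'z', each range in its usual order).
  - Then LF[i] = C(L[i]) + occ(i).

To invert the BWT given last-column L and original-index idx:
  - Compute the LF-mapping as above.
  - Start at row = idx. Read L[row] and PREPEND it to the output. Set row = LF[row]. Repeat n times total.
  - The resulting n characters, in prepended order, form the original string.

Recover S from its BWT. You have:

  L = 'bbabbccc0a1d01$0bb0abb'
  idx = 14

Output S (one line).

Answer: bbca0b0bbdb0aac1b0c1b$

Derivation:
LF mapping: 10 11 7 12 13 18 19 20 1 8 5 21 2 6 0 3 14 15 4 9 16 17
Walk LF starting at row 14, prepending L[row]:
  step 1: row=14, L[14]='$', prepend. Next row=LF[14]=0
  step 2: row=0, L[0]='b', prepend. Next row=LF[0]=10
  step 3: row=10, L[10]='1', prepend. Next row=LF[10]=5
  step 4: row=5, L[5]='c', prepend. Next row=LF[5]=18
  step 5: row=18, L[18]='0', prepend. Next row=LF[18]=4
  step 6: row=4, L[4]='b', prepend. Next row=LF[4]=13
  step 7: row=13, L[13]='1', prepend. Next row=LF[13]=6
  step 8: row=6, L[6]='c', prepend. Next row=LF[6]=19
  step 9: row=19, L[19]='a', prepend. Next row=LF[19]=9
  step 10: row=9, L[9]='a', prepend. Next row=LF[9]=8
  step 11: row=8, L[8]='0', prepend. Next row=LF[8]=1
  step 12: row=1, L[1]='b', prepend. Next row=LF[1]=11
  step 13: row=11, L[11]='d', prepend. Next row=LF[11]=21
  step 14: row=21, L[21]='b', prepend. Next row=LF[21]=17
  step 15: row=17, L[17]='b', prepend. Next row=LF[17]=15
  step 16: row=15, L[15]='0', prepend. Next row=LF[15]=3
  step 17: row=3, L[3]='b', prepend. Next row=LF[3]=12
  step 18: row=12, L[12]='0', prepend. Next row=LF[12]=2
  step 19: row=2, L[2]='a', prepend. Next row=LF[2]=7
  step 20: row=7, L[7]='c', prepend. Next row=LF[7]=20
  step 21: row=20, L[20]='b', prepend. Next row=LF[20]=16
  step 22: row=16, L[16]='b', prepend. Next row=LF[16]=14
Reversed output: bbca0b0bbdb0aac1b0c1b$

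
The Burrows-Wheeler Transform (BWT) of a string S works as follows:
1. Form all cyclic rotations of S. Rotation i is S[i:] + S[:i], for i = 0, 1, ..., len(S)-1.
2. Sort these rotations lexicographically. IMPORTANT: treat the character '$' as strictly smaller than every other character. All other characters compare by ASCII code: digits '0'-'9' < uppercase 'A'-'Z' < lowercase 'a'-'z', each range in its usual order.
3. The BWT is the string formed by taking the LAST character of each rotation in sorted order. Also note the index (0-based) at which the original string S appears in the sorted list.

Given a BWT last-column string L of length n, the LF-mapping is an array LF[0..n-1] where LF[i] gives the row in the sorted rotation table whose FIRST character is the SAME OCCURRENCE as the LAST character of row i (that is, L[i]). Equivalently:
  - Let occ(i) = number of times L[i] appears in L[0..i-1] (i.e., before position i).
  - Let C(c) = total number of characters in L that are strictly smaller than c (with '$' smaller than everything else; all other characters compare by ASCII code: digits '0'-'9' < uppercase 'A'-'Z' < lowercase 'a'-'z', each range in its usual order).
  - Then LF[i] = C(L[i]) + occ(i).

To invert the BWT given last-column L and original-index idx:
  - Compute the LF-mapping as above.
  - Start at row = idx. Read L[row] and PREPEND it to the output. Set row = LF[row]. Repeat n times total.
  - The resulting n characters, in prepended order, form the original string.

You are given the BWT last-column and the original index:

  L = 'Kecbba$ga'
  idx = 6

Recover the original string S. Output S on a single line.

Answer: cabbageK$

Derivation:
LF mapping: 1 7 6 4 5 2 0 8 3
Walk LF starting at row 6, prepending L[row]:
  step 1: row=6, L[6]='$', prepend. Next row=LF[6]=0
  step 2: row=0, L[0]='K', prepend. Next row=LF[0]=1
  step 3: row=1, L[1]='e', prepend. Next row=LF[1]=7
  step 4: row=7, L[7]='g', prepend. Next row=LF[7]=8
  step 5: row=8, L[8]='a', prepend. Next row=LF[8]=3
  step 6: row=3, L[3]='b', prepend. Next row=LF[3]=4
  step 7: row=4, L[4]='b', prepend. Next row=LF[4]=5
  step 8: row=5, L[5]='a', prepend. Next row=LF[5]=2
  step 9: row=2, L[2]='c', prepend. Next row=LF[2]=6
Reversed output: cabbageK$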